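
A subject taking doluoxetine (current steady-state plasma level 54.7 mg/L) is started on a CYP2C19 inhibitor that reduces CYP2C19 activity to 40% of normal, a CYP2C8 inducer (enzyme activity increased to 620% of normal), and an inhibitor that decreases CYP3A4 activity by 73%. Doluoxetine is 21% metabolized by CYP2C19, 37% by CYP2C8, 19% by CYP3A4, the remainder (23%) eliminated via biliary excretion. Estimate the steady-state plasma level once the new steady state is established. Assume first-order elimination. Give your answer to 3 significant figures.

CYP2C19: 0.21 × 0.4 = 0.084
CYP2C8: 0.37 × 6.2 = 2.294
CYP3A4: 0.19 × 0.27 = 0.0513
Other: 0.23 (unchanged)
New clearance relative to baseline: 0.084 + 2.294 + 0.0513 + 0.23 = 2.6593.
Dividing the baseline by the relative clearance: 54.7 / 2.6593 = 20.6 mg/L.

20.6 mg/L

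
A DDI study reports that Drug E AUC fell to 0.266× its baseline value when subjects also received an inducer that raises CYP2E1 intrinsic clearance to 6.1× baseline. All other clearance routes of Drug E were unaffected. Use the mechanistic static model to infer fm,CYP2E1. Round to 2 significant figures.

0.54

Call the CYP2E1 fraction fm. After the interaction, CL_new/CL_old = fm × 6.1 + (1 − fm).
AUC ratio = 1 / (new CL fraction), so new CL fraction = 1 / 0.266 = 3.759.
fm × 6.1 + 1 − fm = 3.759  ⇒  fm × (6.1 − 1) = 2.759  ⇒  fm = 0.54.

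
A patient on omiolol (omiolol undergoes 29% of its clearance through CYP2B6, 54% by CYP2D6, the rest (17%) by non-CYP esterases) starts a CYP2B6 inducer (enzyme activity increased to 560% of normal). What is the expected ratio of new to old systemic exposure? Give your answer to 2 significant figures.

0.43

The CYP2B6 pathway (29% of clearance) is boosted to 5.6× activity: 0.29 × 5.6 = 1.624.
CYP2D6 (54%) and the residual 17% are unaffected.
CL_new/CL_old = 1.624 + 0.54 + 0.17 = 2.334.
Systemic exposure is inversely proportional to clearance, so the fold-change is 1 / 2.334 = 0.43.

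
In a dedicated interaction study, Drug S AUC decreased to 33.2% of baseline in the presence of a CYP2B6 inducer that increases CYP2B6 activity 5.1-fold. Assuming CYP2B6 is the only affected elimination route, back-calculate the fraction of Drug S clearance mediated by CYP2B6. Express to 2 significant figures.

0.49

Write x for the fraction cleared via CYP2B6. The observed AUC change means clearance rose to 1/0.332 = 3.012 of baseline.
Only the CYP2B6 route changed, so 3.012 = x·5.1 + (1 − x), giving x = 0.49.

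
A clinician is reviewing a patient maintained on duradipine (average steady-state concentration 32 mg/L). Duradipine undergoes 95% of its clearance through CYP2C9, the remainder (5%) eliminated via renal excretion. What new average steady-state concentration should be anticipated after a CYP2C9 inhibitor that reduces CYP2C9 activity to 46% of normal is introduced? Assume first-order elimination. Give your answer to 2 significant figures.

66 mg/L

The CYP2C9 pathway (95% of clearance) drops to 0.46× activity: 0.95 × 0.46 = 0.437.
Non-CYP routes (5%) are unchanged.
CL_new/CL_old = 0.437 + 0.05 = 0.487.
Average steady-state concentration ∝ 1/CL, so new value = 32 / 0.487 = 66 mg/L.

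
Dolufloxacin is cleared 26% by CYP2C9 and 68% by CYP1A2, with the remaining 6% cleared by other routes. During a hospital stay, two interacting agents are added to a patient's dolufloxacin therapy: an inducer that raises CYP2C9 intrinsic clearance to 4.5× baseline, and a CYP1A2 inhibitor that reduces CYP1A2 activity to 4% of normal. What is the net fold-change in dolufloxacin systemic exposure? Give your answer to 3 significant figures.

The CYP2C9 pathway (26% of clearance) increases to 4.5× activity: 0.26 × 4.5 = 1.17.
The CYP1A2 pathway (68% of clearance) is reduced to 0.04× activity: 0.68 × 0.04 = 0.0272.
Non-CYP routes (6%) are unchanged.
New clearance relative to baseline: 1.17 + 0.0272 + 0.06 = 1.2572.
Net systemic exposure ratio = 1 / 1.2572 = 0.795.

0.795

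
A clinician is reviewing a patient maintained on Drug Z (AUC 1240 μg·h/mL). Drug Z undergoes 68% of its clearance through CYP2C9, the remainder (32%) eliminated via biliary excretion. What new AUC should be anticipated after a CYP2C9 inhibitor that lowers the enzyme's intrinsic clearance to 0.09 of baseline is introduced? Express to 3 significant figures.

The CYP2C9 pathway (68% of clearance) is reduced to 0.09× activity: 0.68 × 0.09 = 0.0612.
Non-CYP routes (32%) are unchanged.
CL_new/CL_old = 0.0612 + 0.32 = 0.3812.
With dosing unchanged, AUC scales as 1/CL: 1240 / 0.3812 = 3.25 × 10³ μg·h/mL.

3.25 × 10³ μg·h/mL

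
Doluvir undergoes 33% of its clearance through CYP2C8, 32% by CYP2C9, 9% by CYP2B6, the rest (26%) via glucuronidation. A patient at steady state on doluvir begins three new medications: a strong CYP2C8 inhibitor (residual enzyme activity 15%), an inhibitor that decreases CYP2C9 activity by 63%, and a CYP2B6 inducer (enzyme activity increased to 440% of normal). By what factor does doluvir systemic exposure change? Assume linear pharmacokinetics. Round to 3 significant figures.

1.21

The CYP2C8 pathway (33% of clearance) is reduced to 0.15× activity: 0.33 × 0.15 = 0.0495.
The CYP2C9 pathway (32% of clearance) is reduced to 0.37× activity: 0.32 × 0.37 = 0.1184.
The CYP2B6 pathway (9% of clearance) increases to 4.4× activity: 0.09 × 4.4 = 0.396.
The remaining 26% of clearance is unaffected.
CL_new/CL_old = 0.0495 + 0.1184 + 0.396 + 0.26 = 0.8239.
Net systemic exposure ratio = 1 / 0.8239 = 1.21.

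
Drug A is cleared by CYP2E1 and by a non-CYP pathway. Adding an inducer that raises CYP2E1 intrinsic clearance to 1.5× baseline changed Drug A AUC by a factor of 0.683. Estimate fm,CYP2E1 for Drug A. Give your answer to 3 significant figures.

0.928

Call the CYP2E1 fraction fm. After the interaction, CL_new/CL_old = fm × 1.5 + (1 − fm).
AUC ratio = 1 / (new CL fraction), so new CL fraction = 1 / 0.683 = 1.464.
fm × 1.5 + 1 − fm = 1.464  ⇒  fm × (1.5 − 1) = 0.4641  ⇒  fm = 0.928.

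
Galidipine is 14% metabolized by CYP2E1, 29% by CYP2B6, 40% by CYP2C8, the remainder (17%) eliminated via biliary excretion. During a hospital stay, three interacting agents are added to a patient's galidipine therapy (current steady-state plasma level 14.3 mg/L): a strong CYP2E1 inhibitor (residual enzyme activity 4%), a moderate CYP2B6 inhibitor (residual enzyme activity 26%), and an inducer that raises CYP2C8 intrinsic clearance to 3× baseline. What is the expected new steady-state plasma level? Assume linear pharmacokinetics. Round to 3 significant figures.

9.86 mg/L

The CYP2E1 pathway (14% of clearance) drops to 0.04× activity: 0.14 × 0.04 = 0.0056.
The CYP2B6 pathway (29% of clearance) falls to 0.26× activity: 0.29 × 0.26 = 0.0754.
The CYP2C8 pathway (40% of clearance) increases to 3× activity: 0.4 × 3 = 1.2.
The remaining 17% of clearance is unaffected.
CL_new/CL_old = 0.0056 + 0.0754 + 1.2 + 0.17 = 1.451.
New steady-state plasma level = 14.3 / 1.451 = 9.86 mg/L (concentration scales inversely with clearance).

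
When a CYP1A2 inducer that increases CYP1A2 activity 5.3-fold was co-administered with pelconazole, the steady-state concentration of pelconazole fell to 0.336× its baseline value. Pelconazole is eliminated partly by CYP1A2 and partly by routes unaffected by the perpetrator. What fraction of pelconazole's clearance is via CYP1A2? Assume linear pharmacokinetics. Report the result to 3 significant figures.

Call the CYP1A2 fraction fm. After the interaction, CL_new/CL_old = fm × 5.3 + (1 − fm).
Steady-state concentration ratio = 1 / (new CL fraction), so new CL fraction = 1 / 0.336 = 2.976.
fm × 5.3 + 1 − fm = 2.976  ⇒  fm × (5.3 − 1) = 1.976  ⇒  fm = 0.460.

0.460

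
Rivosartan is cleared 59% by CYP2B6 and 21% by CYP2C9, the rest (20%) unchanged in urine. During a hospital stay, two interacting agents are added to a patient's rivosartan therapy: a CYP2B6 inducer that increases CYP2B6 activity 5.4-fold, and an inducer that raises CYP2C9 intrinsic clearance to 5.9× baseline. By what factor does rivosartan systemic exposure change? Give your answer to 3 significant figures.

0.216

The CYP2B6 pathway (59% of clearance) is boosted to 5.4× activity: 0.59 × 5.4 = 3.186.
The CYP2C9 pathway (21% of clearance) increases to 5.9× activity: 0.21 × 5.9 = 1.239.
Non-CYP routes (20%) are unchanged.
CL_new/CL_old = 3.186 + 1.239 + 0.2 = 4.625.
Because systemic exposure varies inversely with clearance, the combined effect is 1 / 4.625 = 0.216.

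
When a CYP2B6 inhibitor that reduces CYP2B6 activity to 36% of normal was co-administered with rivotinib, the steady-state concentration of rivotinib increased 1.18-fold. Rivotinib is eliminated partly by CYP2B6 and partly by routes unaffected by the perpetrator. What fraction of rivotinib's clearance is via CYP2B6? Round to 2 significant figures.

Let fm be the CYP2B6 fraction. New clearance relative to baseline = fm × 0.36 + (1 − fm).
Steady-state concentration ratio = 1 / (new CL fraction), so new CL fraction = 1 / 1.18 = 0.8475.
fm × 0.36 + 1 − fm = 0.8475  ⇒  fm × (0.36 − 1) = −0.1525  ⇒  fm = 0.24.

0.24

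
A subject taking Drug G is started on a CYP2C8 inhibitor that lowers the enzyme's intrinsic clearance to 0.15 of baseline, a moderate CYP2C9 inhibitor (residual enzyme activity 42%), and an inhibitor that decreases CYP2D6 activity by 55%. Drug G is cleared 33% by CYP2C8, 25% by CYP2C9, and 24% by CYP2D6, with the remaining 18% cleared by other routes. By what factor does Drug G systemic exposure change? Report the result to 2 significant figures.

2.3

The CYP2C8 pathway (33% of clearance) is reduced to 0.15× activity: 0.33 × 0.15 = 0.0495.
The CYP2C9 pathway (25% of clearance) drops to 0.42× activity: 0.25 × 0.42 = 0.105.
The CYP2D6 pathway (24% of clearance) drops to 0.45× activity: 0.24 × 0.45 = 0.108.
The remaining 18% of clearance is unaffected.
CL_new/CL_old = 0.0495 + 0.105 + 0.108 + 0.18 = 0.4425.
Net systemic exposure ratio = 1 / 0.4425 = 2.3.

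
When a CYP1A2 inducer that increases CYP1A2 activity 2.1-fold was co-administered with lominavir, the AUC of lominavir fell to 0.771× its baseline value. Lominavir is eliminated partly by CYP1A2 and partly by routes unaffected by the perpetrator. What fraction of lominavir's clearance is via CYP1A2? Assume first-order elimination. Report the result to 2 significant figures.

0.27

Call the CYP1A2 fraction fm. After the interaction, CL_new/CL_old = fm × 2.1 + (1 − fm).
AUC ratio = 1 / (new CL fraction), so new CL fraction = 1 / 0.771 = 1.297.
fm × 2.1 + 1 − fm = 1.297  ⇒  fm × (2.1 − 1) = 0.297  ⇒  fm = 0.27.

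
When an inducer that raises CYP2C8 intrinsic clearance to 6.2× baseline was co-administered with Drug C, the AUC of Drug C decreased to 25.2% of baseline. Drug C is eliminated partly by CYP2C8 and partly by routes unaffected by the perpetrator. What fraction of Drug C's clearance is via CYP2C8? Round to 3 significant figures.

Write x for the fraction cleared via CYP2C8. The observed AUC change means clearance rose to 1/0.252 = 3.968 of baseline.
Only the CYP2C8 route changed, so 3.968 = x·6.2 + (1 − x), giving x = 0.571.

0.571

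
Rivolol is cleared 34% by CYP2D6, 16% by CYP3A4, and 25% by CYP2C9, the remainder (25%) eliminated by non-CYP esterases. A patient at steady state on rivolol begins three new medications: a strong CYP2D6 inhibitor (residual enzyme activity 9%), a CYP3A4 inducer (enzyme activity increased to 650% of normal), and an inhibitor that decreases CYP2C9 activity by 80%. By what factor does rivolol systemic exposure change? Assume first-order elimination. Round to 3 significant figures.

CYP2D6: 0.34 × 0.09 = 0.0306
CYP3A4: 0.16 × 6.5 = 1.04
CYP2C9: 0.25 × 0.2 = 0.05
Other: 0.25 (unchanged)
New clearance relative to baseline: 0.0306 + 1.04 + 0.05 + 0.25 = 1.3706.
Net systemic exposure ratio = 1 / 1.3706 = 0.730.

0.730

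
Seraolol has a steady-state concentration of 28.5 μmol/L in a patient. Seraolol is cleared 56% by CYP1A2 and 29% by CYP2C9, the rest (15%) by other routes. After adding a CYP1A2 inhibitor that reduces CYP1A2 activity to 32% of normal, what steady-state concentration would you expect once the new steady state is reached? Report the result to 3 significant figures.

CYP1A2: 0.56 × 0.32 = 0.1792
CYP2C9: 0.29 (unchanged)
Other: 0.15 (unchanged)
New clearance relative to baseline: 0.1792 + 0.29 + 0.15 = 0.6192.
Steady-state concentration ∝ 1/CL, so new value = 28.5 / 0.6192 = 46.0 μmol/L.

46.0 μmol/L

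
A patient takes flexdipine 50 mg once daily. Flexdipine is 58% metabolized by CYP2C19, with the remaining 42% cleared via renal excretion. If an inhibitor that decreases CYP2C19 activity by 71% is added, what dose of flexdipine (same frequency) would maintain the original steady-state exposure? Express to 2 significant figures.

The CYP2C19 pathway (58% of clearance) falls to 0.29× activity: 0.58 × 0.29 = 0.1682.
Non-CYP routes (42%) are unchanged.
CL_new/CL_old = 0.1682 + 0.42 = 0.5882.
Exposure is unchanged when dose changes in proportion to clearance. New dose = 50 mg × 0.5882 = 29 mg.

29 mg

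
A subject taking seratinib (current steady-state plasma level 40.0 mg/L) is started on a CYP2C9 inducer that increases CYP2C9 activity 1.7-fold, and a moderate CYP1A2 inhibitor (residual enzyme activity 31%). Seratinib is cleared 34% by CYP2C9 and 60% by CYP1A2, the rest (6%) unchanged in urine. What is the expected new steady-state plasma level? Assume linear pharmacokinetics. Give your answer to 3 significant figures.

The CYP2C9 pathway (34% of clearance) is boosted to 1.7× activity: 0.34 × 1.7 = 0.578.
The CYP1A2 pathway (60% of clearance) drops to 0.31× activity: 0.6 × 0.31 = 0.186.
Non-CYP routes (6%) are unchanged.
Relative clearance = 0.578 + 0.186 + 0.06 = 0.824.
Steady-state plasma level ∝ 1/CL: new value = 40.0 / 0.824 = 48.5 mg/L.

48.5 mg/L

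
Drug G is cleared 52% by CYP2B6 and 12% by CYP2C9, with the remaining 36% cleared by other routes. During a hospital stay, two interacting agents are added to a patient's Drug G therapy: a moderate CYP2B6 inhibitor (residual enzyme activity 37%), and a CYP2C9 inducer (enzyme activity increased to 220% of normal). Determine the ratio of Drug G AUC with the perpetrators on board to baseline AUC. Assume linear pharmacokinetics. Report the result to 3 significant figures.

The CYP2B6 pathway (52% of clearance) falls to 0.37× activity: 0.52 × 0.37 = 0.1924.
The CYP2C9 pathway (12% of clearance) rises to 2.2× activity: 0.12 × 2.2 = 0.264.
The remaining 36% of clearance is unaffected.
CL_new/CL_old = 0.1924 + 0.264 + 0.36 = 0.8164.
AUC ∝ 1/CL: fold-change = 1 / 0.8164 = 1.22.

1.22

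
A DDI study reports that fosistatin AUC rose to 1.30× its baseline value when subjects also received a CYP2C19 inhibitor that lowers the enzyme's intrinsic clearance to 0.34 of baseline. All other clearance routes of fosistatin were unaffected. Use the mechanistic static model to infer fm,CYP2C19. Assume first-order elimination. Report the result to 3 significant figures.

CL'/CL = 1 / 1.30 = 0.7692
0.34·fm + (1 − fm) = 0.7692
fm = (0.7692 − 1) / (0.34 − 1) = 0.350

0.350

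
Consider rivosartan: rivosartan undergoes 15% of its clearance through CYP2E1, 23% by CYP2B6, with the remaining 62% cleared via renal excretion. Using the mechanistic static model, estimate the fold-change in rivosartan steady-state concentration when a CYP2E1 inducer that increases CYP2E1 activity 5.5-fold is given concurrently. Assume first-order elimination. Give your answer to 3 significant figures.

0.597

CYP2E1: 0.15 × 5.5 = 0.825
CYP2B6: 0.23 (unchanged)
Other: 0.62 (unchanged)
Relative clearance = 0.825 + 0.23 + 0.62 = 1.675.
Since steady-state concentration ∝ 1/CL, the ratio is 1 / 1.675 = 0.597.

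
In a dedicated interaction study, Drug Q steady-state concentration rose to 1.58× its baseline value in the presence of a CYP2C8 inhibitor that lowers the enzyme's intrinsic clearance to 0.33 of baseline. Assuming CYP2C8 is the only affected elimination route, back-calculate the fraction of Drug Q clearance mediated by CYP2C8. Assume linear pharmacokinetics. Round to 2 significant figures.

Let fm be the CYP2C8 fraction. New clearance relative to baseline = fm × 0.33 + (1 − fm).
Steady-state concentration ratio = 1 / (new CL fraction), so new CL fraction = 1 / 1.58 = 0.6329.
fm × 0.33 + 1 − fm = 0.6329  ⇒  fm × (0.33 − 1) = −0.3671  ⇒  fm = 0.55.

0.55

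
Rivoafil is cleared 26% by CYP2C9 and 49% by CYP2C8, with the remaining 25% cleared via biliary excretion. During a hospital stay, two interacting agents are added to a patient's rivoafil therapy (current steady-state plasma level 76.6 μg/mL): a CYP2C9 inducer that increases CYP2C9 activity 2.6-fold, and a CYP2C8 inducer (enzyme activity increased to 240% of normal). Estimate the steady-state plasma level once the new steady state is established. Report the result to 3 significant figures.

The CYP2C9 pathway (26% of clearance) increases to 2.6× activity: 0.26 × 2.6 = 0.676.
The CYP2C8 pathway (49% of clearance) is boosted to 2.4× activity: 0.49 × 2.4 = 1.176.
The remaining 25% of clearance is unaffected.
New clearance relative to baseline: 0.676 + 1.176 + 0.25 = 2.102.
Steady-state plasma level ∝ 1/CL: new value = 76.6 / 2.102 = 36.4 μg/mL.

36.4 μg/mL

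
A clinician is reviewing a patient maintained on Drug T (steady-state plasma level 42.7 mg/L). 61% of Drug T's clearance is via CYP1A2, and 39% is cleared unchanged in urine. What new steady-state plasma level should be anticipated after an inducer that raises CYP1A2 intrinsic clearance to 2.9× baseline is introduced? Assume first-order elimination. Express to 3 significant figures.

CYP1A2: 0.61 × 2.9 = 1.769
Other: 0.39 (unchanged)
Relative clearance = 1.769 + 0.39 = 2.159.
Steady-state plasma level ∝ 1/CL, so new value = 42.7 / 2.159 = 19.8 mg/L.

19.8 mg/L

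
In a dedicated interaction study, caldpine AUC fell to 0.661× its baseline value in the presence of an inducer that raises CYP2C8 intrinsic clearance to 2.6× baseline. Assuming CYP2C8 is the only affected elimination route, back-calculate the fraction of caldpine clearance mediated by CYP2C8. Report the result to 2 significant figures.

CL'/CL = 1 / 0.661 = 1.513
2.6·fm + (1 − fm) = 1.513
fm = (1.513 − 1) / (2.6 − 1) = 0.32

0.32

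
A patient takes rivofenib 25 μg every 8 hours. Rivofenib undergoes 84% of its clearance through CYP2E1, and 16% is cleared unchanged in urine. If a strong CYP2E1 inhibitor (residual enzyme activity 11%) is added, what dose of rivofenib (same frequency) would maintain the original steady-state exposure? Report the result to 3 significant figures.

6.31 μg

The CYP2E1 pathway (84% of clearance) falls to 0.11× activity: 0.84 × 0.11 = 0.0924.
Non-CYP routes (16%) are unchanged.
CL_new/CL_old = 0.0924 + 0.16 = 0.2524.
To maintain the same steady-state level, dose must scale with clearance: new dose = 25 × 0.2524 = 6.31 μg.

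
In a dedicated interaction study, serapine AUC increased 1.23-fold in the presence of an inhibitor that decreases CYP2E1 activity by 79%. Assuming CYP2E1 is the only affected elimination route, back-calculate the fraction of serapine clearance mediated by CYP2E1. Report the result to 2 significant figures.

Let x = fm,CYP2E1. Because AUC ∝ 1/CL, relative clearance fell to 1/1.23 = 0.813.
Setting x·0.21 + (1 − x) = 0.813 and solving: x = (0.813 − 1)/(0.21 − 1) = 0.24.

0.24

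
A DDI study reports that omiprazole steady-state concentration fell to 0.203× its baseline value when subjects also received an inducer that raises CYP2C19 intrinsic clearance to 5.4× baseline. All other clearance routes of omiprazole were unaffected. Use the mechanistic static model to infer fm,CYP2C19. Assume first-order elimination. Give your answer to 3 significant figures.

CL'/CL = 1 / 0.203 = 4.926
5.4·fm + (1 − fm) = 4.926
fm = (4.926 − 1) / (5.4 − 1) = 0.892

0.892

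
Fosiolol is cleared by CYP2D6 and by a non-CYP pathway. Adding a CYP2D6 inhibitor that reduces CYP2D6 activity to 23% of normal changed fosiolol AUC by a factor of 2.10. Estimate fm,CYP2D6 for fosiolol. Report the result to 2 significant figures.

CL'/CL = 1 / 2.10 = 0.4762
0.23·fm + (1 − fm) = 0.4762
fm = (0.4762 − 1) / (0.23 − 1) = 0.68

0.68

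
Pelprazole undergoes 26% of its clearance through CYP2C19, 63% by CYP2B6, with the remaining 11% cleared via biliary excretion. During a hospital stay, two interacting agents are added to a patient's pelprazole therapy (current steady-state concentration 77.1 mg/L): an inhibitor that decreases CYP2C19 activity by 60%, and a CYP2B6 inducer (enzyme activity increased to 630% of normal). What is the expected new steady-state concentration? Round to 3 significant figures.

18.4 mg/L

The CYP2C19 pathway (26% of clearance) is reduced to 0.4× activity: 0.26 × 0.4 = 0.104.
The CYP2B6 pathway (63% of clearance) rises to 6.3× activity: 0.63 × 6.3 = 3.969.
The remaining 11% of clearance is unaffected.
Relative clearance = 0.104 + 3.969 + 0.11 = 4.183.
Steady-state concentration ∝ 1/CL: new value = 77.1 / 4.183 = 18.4 mg/L.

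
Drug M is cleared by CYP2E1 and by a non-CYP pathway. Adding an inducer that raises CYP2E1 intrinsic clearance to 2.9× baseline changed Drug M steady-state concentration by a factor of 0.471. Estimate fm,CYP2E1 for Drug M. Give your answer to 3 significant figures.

Let fm be the CYP2E1 fraction. New clearance relative to baseline = fm × 2.9 + (1 − fm).
Steady-state concentration ratio = 1 / (new CL fraction), so new CL fraction = 1 / 0.471 = 2.123.
fm × 2.9 + 1 − fm = 2.123  ⇒  fm × (2.9 − 1) = 1.123  ⇒  fm = 0.591.

0.591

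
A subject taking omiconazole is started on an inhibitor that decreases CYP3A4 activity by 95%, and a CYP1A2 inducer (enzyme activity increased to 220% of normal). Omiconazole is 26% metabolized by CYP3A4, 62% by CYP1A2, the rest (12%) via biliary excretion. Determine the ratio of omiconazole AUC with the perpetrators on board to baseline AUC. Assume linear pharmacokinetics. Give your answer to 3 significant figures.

0.668

The CYP3A4 pathway (26% of clearance) falls to 0.05× activity: 0.26 × 0.05 = 0.013.
The CYP1A2 pathway (62% of clearance) is boosted to 2.2× activity: 0.62 × 2.2 = 1.364.
Non-CYP routes (12%) are unchanged.
New clearance relative to baseline: 0.013 + 1.364 + 0.12 = 1.497.
Because AUC varies inversely with clearance, the combined effect is 1 / 1.497 = 0.668.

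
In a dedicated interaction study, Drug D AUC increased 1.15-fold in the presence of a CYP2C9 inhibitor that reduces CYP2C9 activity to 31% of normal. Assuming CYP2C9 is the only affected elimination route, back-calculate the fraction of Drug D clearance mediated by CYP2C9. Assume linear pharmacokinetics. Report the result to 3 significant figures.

0.189

Let fm be the CYP2C9 fraction. New clearance relative to baseline = fm × 0.31 + (1 − fm).
AUC ratio = 1 / (new CL fraction), so new CL fraction = 1 / 1.15 = 0.8696.
fm × 0.31 + 1 − fm = 0.8696  ⇒  fm × (0.31 − 1) = −0.1304  ⇒  fm = 0.189.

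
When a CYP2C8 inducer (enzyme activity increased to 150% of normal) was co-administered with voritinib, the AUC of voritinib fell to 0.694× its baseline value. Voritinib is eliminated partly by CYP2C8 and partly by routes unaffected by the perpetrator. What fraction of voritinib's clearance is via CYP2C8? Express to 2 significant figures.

CL'/CL = 1 / 0.694 = 1.441
1.5·fm + (1 − fm) = 1.441
fm = (1.441 − 1) / (1.5 − 1) = 0.88

0.88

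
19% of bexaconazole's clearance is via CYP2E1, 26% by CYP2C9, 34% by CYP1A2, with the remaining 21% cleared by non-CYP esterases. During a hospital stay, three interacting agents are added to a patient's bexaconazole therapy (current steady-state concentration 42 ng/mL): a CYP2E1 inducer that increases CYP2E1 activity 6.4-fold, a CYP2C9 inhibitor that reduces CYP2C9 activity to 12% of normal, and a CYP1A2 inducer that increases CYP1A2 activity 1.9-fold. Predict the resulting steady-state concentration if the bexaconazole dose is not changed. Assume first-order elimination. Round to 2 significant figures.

20 ng/mL

CYP2E1: 0.19 × 6.4 = 1.216
CYP2C9: 0.26 × 0.12 = 0.0312
CYP1A2: 0.34 × 1.9 = 0.646
Other: 0.21 (unchanged)
New clearance relative to baseline: 1.216 + 0.0312 + 0.646 + 0.21 = 2.1032.
Dividing the baseline by the relative clearance: 42 / 2.1032 = 20 ng/mL.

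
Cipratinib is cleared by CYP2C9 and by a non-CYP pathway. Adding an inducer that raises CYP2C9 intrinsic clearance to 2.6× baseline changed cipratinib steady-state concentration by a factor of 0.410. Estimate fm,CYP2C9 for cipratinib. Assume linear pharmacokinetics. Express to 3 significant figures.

Call the CYP2C9 fraction fm. After the interaction, CL_new/CL_old = fm × 2.6 + (1 − fm).
Steady-state concentration ratio = 1 / (new CL fraction), so new CL fraction = 1 / 0.410 = 2.439.
fm × 2.6 + 1 − fm = 2.439  ⇒  fm × (2.6 − 1) = 1.439  ⇒  fm = 0.899.

0.899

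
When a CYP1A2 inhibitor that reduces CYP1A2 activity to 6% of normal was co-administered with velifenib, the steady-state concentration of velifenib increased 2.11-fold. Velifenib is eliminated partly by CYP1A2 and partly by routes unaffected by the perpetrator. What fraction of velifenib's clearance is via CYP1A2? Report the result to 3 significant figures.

Let fm be the CYP1A2 fraction. New clearance relative to baseline = fm × 0.06 + (1 − fm).
Steady-state concentration ratio = 1 / (new CL fraction), so new CL fraction = 1 / 2.11 = 0.4739.
fm × 0.06 + 1 − fm = 0.4739  ⇒  fm × (0.06 − 1) = −0.5261  ⇒  fm = 0.560.

0.560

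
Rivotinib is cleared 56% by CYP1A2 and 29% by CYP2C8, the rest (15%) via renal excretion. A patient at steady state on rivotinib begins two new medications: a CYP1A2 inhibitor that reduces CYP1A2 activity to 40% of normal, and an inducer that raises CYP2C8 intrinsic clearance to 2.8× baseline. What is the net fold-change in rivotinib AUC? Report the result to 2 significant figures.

0.84

The CYP1A2 pathway (56% of clearance) is reduced to 0.4× activity: 0.56 × 0.4 = 0.224.
The CYP2C8 pathway (29% of clearance) rises to 2.8× activity: 0.29 × 2.8 = 0.812.
The remaining 15% of clearance is unaffected.
CL_new/CL_old = 0.224 + 0.812 + 0.15 = 1.186.
Because AUC varies inversely with clearance, the combined effect is 1 / 1.186 = 0.84.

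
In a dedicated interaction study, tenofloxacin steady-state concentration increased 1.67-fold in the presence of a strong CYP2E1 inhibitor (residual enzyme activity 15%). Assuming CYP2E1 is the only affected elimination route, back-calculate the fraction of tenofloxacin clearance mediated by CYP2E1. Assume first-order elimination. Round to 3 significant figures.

CL'/CL = 1 / 1.67 = 0.5988
0.15·fm + (1 − fm) = 0.5988
fm = (0.5988 − 1) / (0.15 − 1) = 0.472

0.472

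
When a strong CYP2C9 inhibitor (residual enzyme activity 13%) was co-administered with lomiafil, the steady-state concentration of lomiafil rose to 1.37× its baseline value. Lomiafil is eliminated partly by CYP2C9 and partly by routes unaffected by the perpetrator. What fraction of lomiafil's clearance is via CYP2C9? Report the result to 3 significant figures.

Write x for the fraction cleared via CYP2C9. The observed steady-state concentration change means clearance fell to 1/1.37 = 0.7299 of baseline.
Only the CYP2C9 route changed, so 0.7299 = x·0.13 + (1 − x), giving x = 0.310.

0.310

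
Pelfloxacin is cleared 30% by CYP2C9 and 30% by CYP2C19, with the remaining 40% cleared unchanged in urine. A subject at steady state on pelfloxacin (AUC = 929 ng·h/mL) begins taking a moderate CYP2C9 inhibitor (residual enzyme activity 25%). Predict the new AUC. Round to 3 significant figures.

1.20 × 10³ ng·h/mL

The CYP2C9 pathway (30% of clearance) drops to 0.25× activity: 0.3 × 0.25 = 0.075.
CYP2C19 (30%) and the residual 40% are unaffected.
New clearance relative to baseline: 0.075 + 0.3 + 0.4 = 0.775.
With dosing unchanged, AUC scales as 1/CL: 929 / 0.775 = 1.20 × 10³ ng·h/mL.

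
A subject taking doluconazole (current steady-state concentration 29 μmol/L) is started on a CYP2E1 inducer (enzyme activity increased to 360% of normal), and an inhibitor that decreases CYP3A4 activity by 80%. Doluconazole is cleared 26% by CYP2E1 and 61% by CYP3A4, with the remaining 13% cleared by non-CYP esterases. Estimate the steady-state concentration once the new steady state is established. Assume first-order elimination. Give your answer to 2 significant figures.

24 μmol/L

The CYP2E1 pathway (26% of clearance) increases to 3.6× activity: 0.26 × 3.6 = 0.936.
The CYP3A4 pathway (61% of clearance) falls to 0.2× activity: 0.61 × 0.2 = 0.122.
The remaining 13% of clearance is unaffected.
Relative clearance = 0.936 + 0.122 + 0.13 = 1.188.
Steady-state concentration ∝ 1/CL: new value = 29 / 1.188 = 24 μmol/L.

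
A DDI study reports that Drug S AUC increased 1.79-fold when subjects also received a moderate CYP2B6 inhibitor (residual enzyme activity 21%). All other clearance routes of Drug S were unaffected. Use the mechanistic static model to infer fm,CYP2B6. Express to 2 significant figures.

CL'/CL = 1 / 1.79 = 0.5587
0.21·fm + (1 − fm) = 0.5587
fm = (0.5587 − 1) / (0.21 − 1) = 0.56

0.56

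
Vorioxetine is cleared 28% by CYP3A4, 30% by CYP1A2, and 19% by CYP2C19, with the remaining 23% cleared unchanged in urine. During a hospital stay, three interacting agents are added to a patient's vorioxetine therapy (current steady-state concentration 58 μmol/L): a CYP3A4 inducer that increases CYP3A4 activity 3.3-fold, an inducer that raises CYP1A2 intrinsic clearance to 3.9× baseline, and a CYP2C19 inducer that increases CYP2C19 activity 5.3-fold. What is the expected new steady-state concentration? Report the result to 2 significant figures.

17 μmol/L

The CYP3A4 pathway (28% of clearance) is boosted to 3.3× activity: 0.28 × 3.3 = 0.924.
The CYP1A2 pathway (30% of clearance) increases to 3.9× activity: 0.3 × 3.9 = 1.17.
The CYP2C19 pathway (19% of clearance) rises to 5.3× activity: 0.19 × 5.3 = 1.007.
Non-CYP routes (23%) are unchanged.
CL_new/CL_old = 0.924 + 1.17 + 1.007 + 0.23 = 3.331.
Dividing the baseline by the relative clearance: 58 / 3.331 = 17 μmol/L.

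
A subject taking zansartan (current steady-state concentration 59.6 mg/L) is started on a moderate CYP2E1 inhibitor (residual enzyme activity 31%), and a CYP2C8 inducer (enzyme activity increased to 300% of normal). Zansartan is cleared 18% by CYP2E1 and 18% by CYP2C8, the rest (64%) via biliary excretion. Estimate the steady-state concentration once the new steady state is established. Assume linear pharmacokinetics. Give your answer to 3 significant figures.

48.2 mg/L

The CYP2E1 pathway (18% of clearance) falls to 0.31× activity: 0.18 × 0.31 = 0.0558.
The CYP2C8 pathway (18% of clearance) increases to 3× activity: 0.18 × 3 = 0.54.
The remaining 64% of clearance is unaffected.
Relative clearance = 0.0558 + 0.54 + 0.64 = 1.2358.
New steady-state concentration = 59.6 / 1.2358 = 48.2 mg/L (concentration scales inversely with clearance).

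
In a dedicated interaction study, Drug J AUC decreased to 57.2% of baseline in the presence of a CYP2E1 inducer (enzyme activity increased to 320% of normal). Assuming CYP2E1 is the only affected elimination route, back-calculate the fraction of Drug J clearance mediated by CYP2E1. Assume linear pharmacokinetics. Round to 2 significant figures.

CL'/CL = 1 / 0.572 = 1.748
3.2·fm + (1 − fm) = 1.748
fm = (1.748 − 1) / (3.2 − 1) = 0.34

0.34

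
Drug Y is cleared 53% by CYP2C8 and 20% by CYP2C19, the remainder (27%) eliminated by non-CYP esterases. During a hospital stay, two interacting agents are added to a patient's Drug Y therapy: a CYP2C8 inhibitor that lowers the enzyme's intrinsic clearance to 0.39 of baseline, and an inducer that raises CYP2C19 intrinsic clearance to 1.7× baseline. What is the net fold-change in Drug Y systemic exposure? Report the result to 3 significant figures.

1.22

The CYP2C8 pathway (53% of clearance) drops to 0.39× activity: 0.53 × 0.39 = 0.2067.
The CYP2C19 pathway (20% of clearance) increases to 1.7× activity: 0.2 × 1.7 = 0.34.
The remaining 27% of clearance is unaffected.
Relative clearance = 0.2067 + 0.34 + 0.27 = 0.8167.
Net systemic exposure ratio = 1 / 0.8167 = 1.22.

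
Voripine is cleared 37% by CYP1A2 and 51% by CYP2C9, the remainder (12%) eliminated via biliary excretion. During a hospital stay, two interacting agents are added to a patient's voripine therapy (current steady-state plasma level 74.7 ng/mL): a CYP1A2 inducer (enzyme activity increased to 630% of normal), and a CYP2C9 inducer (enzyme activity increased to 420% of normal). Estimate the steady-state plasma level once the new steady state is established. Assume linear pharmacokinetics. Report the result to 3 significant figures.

16.3 ng/mL

CYP1A2: 0.37 × 6.3 = 2.331
CYP2C9: 0.51 × 4.2 = 2.142
Other: 0.12 (unchanged)
New clearance relative to baseline: 2.331 + 2.142 + 0.12 = 4.593.
New steady-state plasma level = 74.7 / 4.593 = 16.3 ng/mL (concentration scales inversely with clearance).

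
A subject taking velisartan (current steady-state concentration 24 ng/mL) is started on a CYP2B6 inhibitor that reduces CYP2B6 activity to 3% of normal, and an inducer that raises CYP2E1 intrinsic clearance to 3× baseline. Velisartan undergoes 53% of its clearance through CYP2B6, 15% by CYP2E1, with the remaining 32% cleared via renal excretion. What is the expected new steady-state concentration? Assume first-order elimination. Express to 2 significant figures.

The CYP2B6 pathway (53% of clearance) is reduced to 0.03× activity: 0.53 × 0.03 = 0.0159.
The CYP2E1 pathway (15% of clearance) is boosted to 3× activity: 0.15 × 3 = 0.45.
The remaining 32% of clearance is unaffected.
New clearance relative to baseline: 0.0159 + 0.45 + 0.32 = 0.7859.
New steady-state concentration = 24 / 0.7859 = 31 ng/mL (concentration scales inversely with clearance).

31 ng/mL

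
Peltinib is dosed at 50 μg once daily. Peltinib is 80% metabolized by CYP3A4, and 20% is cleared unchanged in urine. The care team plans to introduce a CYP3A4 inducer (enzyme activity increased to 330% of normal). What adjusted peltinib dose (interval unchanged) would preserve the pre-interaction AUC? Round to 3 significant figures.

142 μg

The CYP3A4 pathway (80% of clearance) is boosted to 3.3× activity: 0.8 × 3.3 = 2.64.
The remaining 20% of clearance is unaffected.
Relative clearance = 2.64 + 0.2 = 2.84.
Exposure is unchanged when dose changes in proportion to clearance. New dose = 50 μg × 2.84 = 142 μg.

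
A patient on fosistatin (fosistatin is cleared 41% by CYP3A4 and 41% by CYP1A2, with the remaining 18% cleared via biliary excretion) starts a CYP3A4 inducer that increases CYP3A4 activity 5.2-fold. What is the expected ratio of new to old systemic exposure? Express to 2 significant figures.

0.37

The CYP3A4 pathway (41% of clearance) rises to 5.2× activity: 0.41 × 5.2 = 2.132.
CYP1A2 (41%) and the residual 18% are unaffected.
New clearance relative to baseline: 2.132 + 0.41 + 0.18 = 2.722.
Since systemic exposure ∝ 1/CL, the ratio is 1 / 2.722 = 0.37.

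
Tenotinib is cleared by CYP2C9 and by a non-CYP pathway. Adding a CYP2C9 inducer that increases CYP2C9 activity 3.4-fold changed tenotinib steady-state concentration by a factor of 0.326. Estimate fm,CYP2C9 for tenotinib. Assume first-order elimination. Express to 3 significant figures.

CL'/CL = 1 / 0.326 = 3.067
3.4·fm + (1 − fm) = 3.067
fm = (3.067 − 1) / (3.4 − 1) = 0.861

0.861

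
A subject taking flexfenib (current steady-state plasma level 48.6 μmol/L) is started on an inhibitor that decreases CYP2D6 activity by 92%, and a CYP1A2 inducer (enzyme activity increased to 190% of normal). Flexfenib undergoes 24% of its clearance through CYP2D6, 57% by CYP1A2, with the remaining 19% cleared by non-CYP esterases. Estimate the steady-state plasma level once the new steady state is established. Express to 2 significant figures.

38 μmol/L

The CYP2D6 pathway (24% of clearance) drops to 0.08× activity: 0.24 × 0.08 = 0.0192.
The CYP1A2 pathway (57% of clearance) is boosted to 1.9× activity: 0.57 × 1.9 = 1.083.
Non-CYP routes (19%) are unchanged.
New clearance relative to baseline: 0.0192 + 1.083 + 0.19 = 1.2922.
New steady-state plasma level = 48.6 / 1.2922 = 38 μmol/L (concentration scales inversely with clearance).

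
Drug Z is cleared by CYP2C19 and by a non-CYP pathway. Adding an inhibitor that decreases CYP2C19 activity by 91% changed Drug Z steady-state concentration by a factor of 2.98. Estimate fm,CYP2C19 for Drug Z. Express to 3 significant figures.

0.730

CL'/CL = 1 / 2.98 = 0.3356
0.09·fm + (1 − fm) = 0.3356
fm = (0.3356 − 1) / (0.09 − 1) = 0.730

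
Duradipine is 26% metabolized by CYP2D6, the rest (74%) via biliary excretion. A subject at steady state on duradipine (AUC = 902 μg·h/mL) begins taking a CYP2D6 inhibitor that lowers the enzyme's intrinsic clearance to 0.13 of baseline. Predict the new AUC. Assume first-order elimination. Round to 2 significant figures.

1.2 × 10³ μg·h/mL

CYP2D6: 0.26 × 0.13 = 0.0338
Other: 0.74 (unchanged)
Relative clearance = 0.0338 + 0.74 = 0.7738.
AUC ∝ 1/CL, so new value = 902 / 0.7738 = 1.2 × 10³ μg·h/mL.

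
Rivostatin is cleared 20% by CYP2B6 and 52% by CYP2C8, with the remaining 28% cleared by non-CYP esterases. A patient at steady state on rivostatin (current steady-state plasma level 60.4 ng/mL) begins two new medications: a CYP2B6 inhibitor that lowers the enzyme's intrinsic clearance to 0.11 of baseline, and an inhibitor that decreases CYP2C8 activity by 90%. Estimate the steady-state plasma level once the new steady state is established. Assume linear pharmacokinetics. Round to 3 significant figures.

The CYP2B6 pathway (20% of clearance) is reduced to 0.11× activity: 0.2 × 0.11 = 0.022.
The CYP2C8 pathway (52% of clearance) drops to 0.1× activity: 0.52 × 0.1 = 0.052.
Non-CYP routes (28%) are unchanged.
CL_new/CL_old = 0.022 + 0.052 + 0.28 = 0.354.
Dividing the baseline by the relative clearance: 60.4 / 0.354 = 171 ng/mL.

171 ng/mL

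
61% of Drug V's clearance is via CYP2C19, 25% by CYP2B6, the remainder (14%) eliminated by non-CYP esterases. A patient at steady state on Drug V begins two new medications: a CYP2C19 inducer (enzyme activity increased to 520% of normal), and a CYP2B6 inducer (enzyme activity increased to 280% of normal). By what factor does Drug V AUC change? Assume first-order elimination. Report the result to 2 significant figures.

0.25

The CYP2C19 pathway (61% of clearance) is boosted to 5.2× activity: 0.61 × 5.2 = 3.172.
The CYP2B6 pathway (25% of clearance) is boosted to 2.8× activity: 0.25 × 2.8 = 0.7.
The remaining 14% of clearance is unaffected.
CL_new/CL_old = 3.172 + 0.7 + 0.14 = 4.012.
Net AUC ratio = 1 / 4.012 = 0.25.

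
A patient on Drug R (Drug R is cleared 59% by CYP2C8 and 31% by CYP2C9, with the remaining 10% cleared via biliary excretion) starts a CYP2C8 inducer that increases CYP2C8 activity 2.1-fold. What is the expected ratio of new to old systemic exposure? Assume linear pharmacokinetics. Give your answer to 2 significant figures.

The CYP2C8 pathway (59% of clearance) increases to 2.1× activity: 0.59 × 2.1 = 1.239.
CYP2C9 (31%) and the residual 10% are unaffected.
CL_new/CL_old = 1.239 + 0.31 + 0.1 = 1.649.
Systemic exposure is inversely proportional to clearance, so the fold-change is 1 / 1.649 = 0.61.

0.61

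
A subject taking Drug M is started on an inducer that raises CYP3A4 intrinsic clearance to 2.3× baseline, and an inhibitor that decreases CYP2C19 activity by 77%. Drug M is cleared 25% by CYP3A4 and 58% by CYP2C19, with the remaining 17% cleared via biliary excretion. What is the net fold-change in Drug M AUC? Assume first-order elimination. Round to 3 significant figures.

1.14

The CYP3A4 pathway (25% of clearance) rises to 2.3× activity: 0.25 × 2.3 = 0.575.
The CYP2C19 pathway (58% of clearance) falls to 0.23× activity: 0.58 × 0.23 = 0.1334.
Non-CYP routes (17%) are unchanged.
New clearance relative to baseline: 0.575 + 0.1334 + 0.17 = 0.8784.
Net AUC ratio = 1 / 0.8784 = 1.14.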